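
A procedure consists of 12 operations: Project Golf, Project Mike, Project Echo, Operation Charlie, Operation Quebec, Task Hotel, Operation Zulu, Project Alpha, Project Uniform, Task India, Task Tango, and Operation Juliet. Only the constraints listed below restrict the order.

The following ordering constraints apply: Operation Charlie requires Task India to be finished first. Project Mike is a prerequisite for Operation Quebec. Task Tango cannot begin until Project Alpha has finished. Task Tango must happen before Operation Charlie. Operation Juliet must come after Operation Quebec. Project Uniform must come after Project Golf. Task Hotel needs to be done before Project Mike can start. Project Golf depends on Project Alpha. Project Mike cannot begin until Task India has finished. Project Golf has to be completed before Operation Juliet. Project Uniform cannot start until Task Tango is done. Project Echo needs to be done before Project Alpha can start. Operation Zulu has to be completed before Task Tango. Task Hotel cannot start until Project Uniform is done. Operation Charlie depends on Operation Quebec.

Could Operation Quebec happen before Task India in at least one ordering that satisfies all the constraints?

No

The constraints give a chain Task India → Project Mike → Operation Quebec, which forces Task India before Operation Quebec.
So no valid ordering can have Operation Quebec before Task India.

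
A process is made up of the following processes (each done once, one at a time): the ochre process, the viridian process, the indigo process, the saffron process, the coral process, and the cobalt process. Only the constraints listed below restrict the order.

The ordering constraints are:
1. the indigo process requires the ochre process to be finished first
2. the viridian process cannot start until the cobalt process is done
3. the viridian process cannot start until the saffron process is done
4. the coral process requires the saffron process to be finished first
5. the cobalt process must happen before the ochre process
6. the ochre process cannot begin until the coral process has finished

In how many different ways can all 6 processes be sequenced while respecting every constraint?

2 processes have no prerequisites (the saffron process, the cobalt process), so any of them could come first.
Systematically extending each partial ordering one process at a time and counting, there are 11 complete orderings.

11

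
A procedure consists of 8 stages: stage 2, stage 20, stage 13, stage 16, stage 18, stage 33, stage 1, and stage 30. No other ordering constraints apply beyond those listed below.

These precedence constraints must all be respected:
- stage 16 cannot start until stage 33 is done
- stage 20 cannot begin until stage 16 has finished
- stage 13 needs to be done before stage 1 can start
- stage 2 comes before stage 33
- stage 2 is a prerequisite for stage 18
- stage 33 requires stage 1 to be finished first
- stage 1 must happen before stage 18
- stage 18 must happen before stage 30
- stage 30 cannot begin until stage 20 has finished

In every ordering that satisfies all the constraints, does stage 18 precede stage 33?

No

No chain of constraints connects stage 18 to stage 33 in either direction.
There exist valid orderings with stage 33 before stage 18, so stage 18 is not required to come first.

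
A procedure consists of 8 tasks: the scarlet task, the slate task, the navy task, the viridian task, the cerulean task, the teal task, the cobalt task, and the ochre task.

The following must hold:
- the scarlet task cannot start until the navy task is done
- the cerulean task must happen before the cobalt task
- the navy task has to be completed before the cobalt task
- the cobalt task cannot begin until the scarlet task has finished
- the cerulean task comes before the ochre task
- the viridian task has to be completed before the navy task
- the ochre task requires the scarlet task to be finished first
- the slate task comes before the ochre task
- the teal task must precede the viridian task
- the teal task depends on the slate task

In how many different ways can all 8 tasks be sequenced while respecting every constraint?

12

The tasks with no prerequisites are the slate task, the cerulean task; any of them can be placed first.
Enumerating by repeatedly choosing an available task (one whose prerequisites are all placed) gives 12 distinct complete orderings.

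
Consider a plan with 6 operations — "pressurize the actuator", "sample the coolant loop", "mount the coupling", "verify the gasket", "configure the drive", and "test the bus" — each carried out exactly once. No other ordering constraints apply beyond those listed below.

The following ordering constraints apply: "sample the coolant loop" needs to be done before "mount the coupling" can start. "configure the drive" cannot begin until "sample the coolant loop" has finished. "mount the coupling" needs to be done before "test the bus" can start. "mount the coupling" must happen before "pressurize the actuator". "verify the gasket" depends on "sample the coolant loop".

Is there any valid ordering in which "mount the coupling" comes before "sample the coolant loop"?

No

Following "sample the coolant loop" → "mount the coupling", "sample the coolant loop" must precede "mount the coupling" in every valid ordering.
Hence "mount the coupling" can never be scheduled before "sample the coolant loop".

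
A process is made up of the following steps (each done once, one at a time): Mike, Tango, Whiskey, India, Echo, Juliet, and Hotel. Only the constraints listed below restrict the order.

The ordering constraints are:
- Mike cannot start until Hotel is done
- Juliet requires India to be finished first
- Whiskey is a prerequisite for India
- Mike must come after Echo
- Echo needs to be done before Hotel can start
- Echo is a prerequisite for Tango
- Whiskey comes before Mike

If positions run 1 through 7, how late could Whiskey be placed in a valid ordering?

4

The steps that are forced after Whiskey, directly or by a chain of constraints, are Mike, India, Juliet. That's 3 steps.
So at least 3 steps follow Whiskey, putting Whiskey no later than position 4. That position is achievable by scheduling everything else first.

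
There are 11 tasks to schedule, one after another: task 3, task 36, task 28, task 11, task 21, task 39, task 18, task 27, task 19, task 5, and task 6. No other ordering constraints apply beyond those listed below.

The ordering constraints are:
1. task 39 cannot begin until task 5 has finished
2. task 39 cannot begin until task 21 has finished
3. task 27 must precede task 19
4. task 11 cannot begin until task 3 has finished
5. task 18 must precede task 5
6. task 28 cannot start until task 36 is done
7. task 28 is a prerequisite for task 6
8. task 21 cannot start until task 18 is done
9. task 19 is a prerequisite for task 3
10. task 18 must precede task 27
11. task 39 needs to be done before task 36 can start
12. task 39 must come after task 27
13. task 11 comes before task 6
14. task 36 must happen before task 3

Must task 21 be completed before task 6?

Yes

Tracing the constraints gives a chain: task 21 → task 39 → task 36 → task 28 → task 6.
So task 21 must precede task 6 in any valid ordering.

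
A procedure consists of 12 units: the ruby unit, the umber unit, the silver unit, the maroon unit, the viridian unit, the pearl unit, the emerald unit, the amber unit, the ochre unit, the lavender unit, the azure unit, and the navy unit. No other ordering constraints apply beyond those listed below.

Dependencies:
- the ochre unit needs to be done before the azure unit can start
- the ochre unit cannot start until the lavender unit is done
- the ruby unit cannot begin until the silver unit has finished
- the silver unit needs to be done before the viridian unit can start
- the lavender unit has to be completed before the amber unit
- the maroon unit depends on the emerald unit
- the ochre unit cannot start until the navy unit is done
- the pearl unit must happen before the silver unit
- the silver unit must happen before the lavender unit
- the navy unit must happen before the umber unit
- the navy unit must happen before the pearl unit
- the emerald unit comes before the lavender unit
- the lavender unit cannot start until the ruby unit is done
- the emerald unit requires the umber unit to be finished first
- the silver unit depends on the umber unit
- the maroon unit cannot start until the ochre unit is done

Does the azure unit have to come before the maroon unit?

No

Nothing in the constraints links the azure unit and the maroon unit; they are unordered relative to each other.
A valid ordering placing the maroon unit before the azure unit exists, so the answer is no.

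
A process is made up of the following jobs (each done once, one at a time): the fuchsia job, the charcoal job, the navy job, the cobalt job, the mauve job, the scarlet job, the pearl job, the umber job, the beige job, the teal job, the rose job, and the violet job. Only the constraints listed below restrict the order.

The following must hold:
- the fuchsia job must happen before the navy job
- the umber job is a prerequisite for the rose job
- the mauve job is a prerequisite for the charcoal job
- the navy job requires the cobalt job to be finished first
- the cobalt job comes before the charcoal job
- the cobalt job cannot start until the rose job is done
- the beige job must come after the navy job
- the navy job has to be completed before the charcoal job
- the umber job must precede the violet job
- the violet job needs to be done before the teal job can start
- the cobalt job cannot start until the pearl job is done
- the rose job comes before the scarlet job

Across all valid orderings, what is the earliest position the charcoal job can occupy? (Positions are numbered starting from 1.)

8

Working backwards through the constraints from the charcoal job, its full set of required predecessors is the fuchsia job, the navy job, the cobalt job, the mauve job, the pearl job, the umber job, the rose job — 7 of them.
So at minimum 7 jobs come before the charcoal job, putting the charcoal job no earlier than position 8. That position is achievable by scheduling exactly those predecessors first.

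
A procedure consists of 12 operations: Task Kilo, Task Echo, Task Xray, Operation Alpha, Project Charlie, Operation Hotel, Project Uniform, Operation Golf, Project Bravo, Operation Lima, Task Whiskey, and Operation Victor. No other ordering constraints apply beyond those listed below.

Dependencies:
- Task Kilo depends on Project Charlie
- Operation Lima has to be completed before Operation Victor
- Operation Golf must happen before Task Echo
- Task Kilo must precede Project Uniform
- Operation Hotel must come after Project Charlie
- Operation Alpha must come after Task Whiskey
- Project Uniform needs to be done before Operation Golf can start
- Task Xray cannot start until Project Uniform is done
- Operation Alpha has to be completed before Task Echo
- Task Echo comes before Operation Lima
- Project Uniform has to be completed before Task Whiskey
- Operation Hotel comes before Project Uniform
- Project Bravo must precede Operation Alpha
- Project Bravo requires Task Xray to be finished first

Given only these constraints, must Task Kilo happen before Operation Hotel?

Nothing in the constraints links Task Kilo and Operation Hotel; they are unordered relative to each other.
So Task Kilo can come before Operation Hotel or after — it is not forced.

No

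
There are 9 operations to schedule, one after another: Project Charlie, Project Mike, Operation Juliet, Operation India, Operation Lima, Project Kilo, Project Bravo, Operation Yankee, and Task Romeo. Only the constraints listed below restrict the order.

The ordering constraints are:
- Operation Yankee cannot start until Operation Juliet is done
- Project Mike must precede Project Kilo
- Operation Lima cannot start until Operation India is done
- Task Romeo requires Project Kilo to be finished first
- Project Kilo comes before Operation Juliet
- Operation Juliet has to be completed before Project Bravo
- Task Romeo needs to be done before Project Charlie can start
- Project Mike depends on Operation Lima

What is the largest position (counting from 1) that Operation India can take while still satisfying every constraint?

Every operation that must follow Operation India has to come after it. Tracing all chains starting from Operation India, those operations are: Project Charlie, Project Mike, Operation Juliet, Operation Lima, Project Kilo, Project Bravo, Operation Yankee, Task Romeo — 8 in total.
So at least 8 operations follow Operation India, putting Operation India no later than position 1. That position is achievable by scheduling everything else first.

1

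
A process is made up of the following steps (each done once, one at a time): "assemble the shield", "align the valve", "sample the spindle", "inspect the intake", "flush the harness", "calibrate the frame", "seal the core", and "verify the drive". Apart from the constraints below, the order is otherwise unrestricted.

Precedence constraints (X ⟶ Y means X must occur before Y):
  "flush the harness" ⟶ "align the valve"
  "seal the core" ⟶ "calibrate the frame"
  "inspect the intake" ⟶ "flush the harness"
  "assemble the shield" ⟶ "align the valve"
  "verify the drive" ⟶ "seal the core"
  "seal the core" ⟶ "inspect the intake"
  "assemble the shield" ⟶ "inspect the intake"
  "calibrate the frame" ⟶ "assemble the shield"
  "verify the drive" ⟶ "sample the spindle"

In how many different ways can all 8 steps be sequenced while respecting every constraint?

7

"verify the drive" is the only step with nothing required before it, so every ordering starts there.
Counting all ways to extend the partial order to a total order gives 7.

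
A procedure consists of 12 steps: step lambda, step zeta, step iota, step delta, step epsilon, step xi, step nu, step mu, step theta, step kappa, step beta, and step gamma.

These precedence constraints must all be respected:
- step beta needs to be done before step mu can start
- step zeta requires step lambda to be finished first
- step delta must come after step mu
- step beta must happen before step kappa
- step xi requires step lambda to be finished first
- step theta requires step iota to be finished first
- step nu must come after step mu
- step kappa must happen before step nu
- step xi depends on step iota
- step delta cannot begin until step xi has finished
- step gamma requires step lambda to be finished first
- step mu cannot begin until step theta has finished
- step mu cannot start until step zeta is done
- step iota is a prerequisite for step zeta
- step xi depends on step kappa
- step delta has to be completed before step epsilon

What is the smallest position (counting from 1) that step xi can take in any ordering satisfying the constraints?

5

Every step that must precede step xi has to come before it. Tracing all chains that end at step xi, those steps are: step lambda, step iota, step kappa, step beta — 4 in total.
So at minimum 4 steps come before step xi, putting step xi no earlier than position 5. That position is achievable by scheduling exactly those predecessors first.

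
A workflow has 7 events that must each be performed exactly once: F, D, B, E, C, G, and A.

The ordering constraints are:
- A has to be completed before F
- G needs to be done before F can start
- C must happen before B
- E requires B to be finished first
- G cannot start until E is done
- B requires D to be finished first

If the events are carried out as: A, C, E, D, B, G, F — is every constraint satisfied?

In the proposed order, E appears before B.
That contradicts the constraint that B must precede E.

No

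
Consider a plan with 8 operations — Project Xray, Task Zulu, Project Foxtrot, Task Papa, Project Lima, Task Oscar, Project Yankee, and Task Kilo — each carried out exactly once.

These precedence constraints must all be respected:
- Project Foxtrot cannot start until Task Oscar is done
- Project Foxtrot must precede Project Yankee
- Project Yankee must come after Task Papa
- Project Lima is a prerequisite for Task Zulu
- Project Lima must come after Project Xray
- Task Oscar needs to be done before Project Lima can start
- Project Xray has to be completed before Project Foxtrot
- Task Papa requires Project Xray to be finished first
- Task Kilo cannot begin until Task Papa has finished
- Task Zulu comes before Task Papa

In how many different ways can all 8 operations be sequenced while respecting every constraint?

18

The operations with no prerequisites are Project Xray, Task Oscar; any of them can be placed first.
Systematically extending each partial ordering one operation at a time and counting, there are 18 complete orderings.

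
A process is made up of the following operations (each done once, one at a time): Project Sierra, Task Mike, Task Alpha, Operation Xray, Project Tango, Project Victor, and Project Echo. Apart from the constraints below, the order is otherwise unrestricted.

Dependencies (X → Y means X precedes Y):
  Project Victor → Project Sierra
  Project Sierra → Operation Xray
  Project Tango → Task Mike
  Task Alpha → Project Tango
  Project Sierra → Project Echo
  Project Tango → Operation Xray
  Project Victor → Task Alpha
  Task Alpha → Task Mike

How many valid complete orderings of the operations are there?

26

Project Victor is the only operation with nothing required before it, so every ordering starts there.
Systematically extending each partial ordering one operation at a time and counting, there are 26 complete orderings.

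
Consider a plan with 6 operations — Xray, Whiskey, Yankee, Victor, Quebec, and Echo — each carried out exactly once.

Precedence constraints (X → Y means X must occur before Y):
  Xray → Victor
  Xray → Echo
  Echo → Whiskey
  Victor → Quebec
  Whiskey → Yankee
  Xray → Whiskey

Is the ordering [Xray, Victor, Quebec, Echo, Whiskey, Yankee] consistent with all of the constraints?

Yes

Every stated constraint is respected: Xray sits at position 1, ahead of Whiskey at position 5, and each of the other listed pairs likewise has the predecessor earlier in the sequence.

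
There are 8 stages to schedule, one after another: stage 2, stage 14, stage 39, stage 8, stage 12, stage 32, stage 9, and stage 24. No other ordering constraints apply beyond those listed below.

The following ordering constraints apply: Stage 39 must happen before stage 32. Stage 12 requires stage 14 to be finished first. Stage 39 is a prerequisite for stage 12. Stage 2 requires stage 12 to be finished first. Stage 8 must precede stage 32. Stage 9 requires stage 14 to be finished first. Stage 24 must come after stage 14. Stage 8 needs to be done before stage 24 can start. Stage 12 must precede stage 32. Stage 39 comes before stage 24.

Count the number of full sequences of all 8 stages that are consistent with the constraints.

3 stages have no prerequisites (stage 14, stage 39, stage 8), so any of them could come first.
Enumerating by repeatedly choosing an available stage (one whose prerequisites are all placed) gives 392 distinct complete orderings.

392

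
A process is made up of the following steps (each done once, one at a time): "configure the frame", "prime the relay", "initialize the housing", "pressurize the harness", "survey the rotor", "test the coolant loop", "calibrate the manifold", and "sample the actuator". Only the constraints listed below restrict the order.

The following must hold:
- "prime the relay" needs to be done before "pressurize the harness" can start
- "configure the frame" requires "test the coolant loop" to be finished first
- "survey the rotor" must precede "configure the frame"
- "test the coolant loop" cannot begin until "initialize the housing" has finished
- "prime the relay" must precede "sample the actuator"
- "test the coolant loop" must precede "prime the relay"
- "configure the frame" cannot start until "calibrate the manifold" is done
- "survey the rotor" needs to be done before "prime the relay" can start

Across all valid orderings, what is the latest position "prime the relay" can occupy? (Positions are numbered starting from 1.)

6

The steps that are forced after "prime the relay", directly or by a chain of constraints, are "pressurize the harness", "sample the actuator". That's 2 steps.
So at least 2 steps follow "prime the relay", putting "prime the relay" no later than position 6. That position is achievable by scheduling everything else first.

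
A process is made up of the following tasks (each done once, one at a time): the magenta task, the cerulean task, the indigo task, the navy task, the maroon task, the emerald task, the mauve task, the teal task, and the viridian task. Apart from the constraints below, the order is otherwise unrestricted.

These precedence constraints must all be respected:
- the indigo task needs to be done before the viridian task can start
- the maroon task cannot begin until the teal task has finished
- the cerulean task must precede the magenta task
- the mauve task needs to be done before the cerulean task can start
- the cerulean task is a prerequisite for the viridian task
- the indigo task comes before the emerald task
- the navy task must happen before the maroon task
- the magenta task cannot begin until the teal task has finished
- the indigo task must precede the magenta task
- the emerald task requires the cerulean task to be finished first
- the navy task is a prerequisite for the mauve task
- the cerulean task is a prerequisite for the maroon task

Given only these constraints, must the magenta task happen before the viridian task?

No

Nothing in the constraints links the magenta task and the viridian task; they are unordered relative to each other.
So the magenta task can come before the viridian task or after — it is not forced.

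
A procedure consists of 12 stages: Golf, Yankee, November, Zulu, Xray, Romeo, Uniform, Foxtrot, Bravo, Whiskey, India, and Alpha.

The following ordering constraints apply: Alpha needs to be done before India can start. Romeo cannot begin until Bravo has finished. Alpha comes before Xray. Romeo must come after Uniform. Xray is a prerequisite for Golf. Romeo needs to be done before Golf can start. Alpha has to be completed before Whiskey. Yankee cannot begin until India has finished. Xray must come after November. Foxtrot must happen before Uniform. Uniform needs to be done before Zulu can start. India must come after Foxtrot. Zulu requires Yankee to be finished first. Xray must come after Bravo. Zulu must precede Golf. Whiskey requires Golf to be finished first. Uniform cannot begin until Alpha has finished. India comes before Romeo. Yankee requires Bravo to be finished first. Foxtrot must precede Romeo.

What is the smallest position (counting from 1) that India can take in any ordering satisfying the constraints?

Every stage that must precede India has to come before it. Tracing all chains that end at India, those stages are: Foxtrot, Alpha — 2 in total.
With 2 mandatory predecessors, the earliest India can sit is position 2+1 = 3, and placing just those 2 first achieves it.

3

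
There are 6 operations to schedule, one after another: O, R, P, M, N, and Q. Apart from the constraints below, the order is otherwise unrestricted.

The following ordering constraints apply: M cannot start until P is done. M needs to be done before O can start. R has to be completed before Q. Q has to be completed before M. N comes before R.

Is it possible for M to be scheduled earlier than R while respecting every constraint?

No

The constraints give a chain R → Q → M, which forces R before M.
So no valid ordering can have M before R.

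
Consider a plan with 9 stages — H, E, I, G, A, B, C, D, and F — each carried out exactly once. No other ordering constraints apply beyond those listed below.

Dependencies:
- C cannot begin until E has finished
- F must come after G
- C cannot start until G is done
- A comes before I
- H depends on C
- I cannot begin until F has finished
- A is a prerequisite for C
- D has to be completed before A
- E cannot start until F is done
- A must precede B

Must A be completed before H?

Yes

Tracing the constraints gives a chain: A → C → H.
Hence A necessarily comes before H.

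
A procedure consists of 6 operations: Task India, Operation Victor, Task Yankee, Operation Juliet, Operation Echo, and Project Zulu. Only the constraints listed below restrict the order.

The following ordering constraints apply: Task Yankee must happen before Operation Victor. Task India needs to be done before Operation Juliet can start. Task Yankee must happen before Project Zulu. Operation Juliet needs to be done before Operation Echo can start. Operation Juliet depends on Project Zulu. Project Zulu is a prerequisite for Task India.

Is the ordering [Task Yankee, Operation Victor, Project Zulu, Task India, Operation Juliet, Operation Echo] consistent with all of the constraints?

Yes

Checking each listed constraint against this order: for instance, Project Zulu is in position 3 and Operation Juliet in position 5, so that constraint holds — and the remaining constraints check out the same way.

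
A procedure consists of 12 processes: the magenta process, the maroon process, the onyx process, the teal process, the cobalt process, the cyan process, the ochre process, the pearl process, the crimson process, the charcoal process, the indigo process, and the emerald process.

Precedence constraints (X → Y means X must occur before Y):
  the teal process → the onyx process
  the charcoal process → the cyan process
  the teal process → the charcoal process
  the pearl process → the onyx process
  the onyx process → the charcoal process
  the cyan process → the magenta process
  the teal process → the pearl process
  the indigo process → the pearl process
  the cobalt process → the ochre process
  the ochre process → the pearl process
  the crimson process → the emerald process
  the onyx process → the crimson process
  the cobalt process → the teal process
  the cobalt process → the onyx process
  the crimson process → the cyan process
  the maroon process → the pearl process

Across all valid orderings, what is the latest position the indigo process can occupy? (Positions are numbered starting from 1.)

The processes that are forced after the indigo process, directly or by a chain of constraints, are the magenta process, the onyx process, the cyan process, the pearl process, the crimson process, the charcoal process, the emerald process. That's 7 processes.
With 7 mandatory successors out of 12 processes total, the latest slot for the indigo process is 12−7 = 5, and it's reachable by doing all non-successors before the indigo process.

5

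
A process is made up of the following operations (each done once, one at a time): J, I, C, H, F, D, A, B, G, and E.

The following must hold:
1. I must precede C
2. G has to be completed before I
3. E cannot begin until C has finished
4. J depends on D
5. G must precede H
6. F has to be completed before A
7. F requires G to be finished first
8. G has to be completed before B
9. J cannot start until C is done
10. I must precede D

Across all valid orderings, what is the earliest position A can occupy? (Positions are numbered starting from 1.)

The operations that are forced before A, directly or transitively, are F, G. That's 2 operations.
So at minimum 2 operations come before A, putting A no earlier than position 3. That position is achievable by scheduling exactly those predecessors first.

3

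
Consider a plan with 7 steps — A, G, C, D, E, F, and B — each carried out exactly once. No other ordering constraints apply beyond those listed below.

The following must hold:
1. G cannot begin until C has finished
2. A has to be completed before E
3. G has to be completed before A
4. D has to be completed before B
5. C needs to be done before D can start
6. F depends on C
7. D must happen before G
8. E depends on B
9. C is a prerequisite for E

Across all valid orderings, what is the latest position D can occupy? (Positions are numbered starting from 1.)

Every step that must follow D has to come after it. Tracing all chains starting from D, those steps are: A, G, E, B — 4 in total.
With 4 mandatory successors out of 7 steps total, the latest slot for D is 7−4 = 3, and it's reachable by doing all non-successors before D.

3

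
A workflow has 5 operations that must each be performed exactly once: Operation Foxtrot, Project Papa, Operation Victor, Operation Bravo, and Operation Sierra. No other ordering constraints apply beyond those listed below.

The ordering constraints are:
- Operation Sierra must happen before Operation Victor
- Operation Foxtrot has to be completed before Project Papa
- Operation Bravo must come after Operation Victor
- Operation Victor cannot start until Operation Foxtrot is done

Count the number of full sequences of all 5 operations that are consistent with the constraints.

7

2 operations have no prerequisites (Operation Foxtrot, Operation Sierra), so any of them could come first.
Counting all ways to extend the partial order to a total order gives 7.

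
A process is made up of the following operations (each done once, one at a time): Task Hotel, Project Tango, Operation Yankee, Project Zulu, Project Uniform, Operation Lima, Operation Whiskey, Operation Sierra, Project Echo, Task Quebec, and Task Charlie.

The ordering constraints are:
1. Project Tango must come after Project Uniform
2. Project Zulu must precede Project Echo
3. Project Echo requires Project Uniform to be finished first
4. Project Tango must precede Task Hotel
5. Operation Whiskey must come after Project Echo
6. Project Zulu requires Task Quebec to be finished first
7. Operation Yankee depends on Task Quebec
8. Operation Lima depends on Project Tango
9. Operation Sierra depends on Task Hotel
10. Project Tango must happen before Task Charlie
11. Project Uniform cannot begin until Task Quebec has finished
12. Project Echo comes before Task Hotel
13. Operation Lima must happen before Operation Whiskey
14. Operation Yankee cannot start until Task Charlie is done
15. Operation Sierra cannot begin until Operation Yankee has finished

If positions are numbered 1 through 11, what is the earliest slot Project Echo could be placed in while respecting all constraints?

4

Every operation that must precede Project Echo has to come before it. Tracing all chains that end at Project Echo, those operations are: Project Zulu, Project Uniform, Task Quebec — 3 in total.
So at minimum 3 operations come before Project Echo, putting Project Echo no earlier than position 4. That position is achievable by scheduling exactly those predecessors first.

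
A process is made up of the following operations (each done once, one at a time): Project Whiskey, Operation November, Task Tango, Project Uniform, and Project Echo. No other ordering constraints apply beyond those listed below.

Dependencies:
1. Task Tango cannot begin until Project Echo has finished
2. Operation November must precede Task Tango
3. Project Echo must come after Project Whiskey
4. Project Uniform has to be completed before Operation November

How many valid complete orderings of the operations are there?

2 operations have no prerequisites (Project Whiskey, Project Uniform), so any of them could come first.
Enumerating by repeatedly choosing an available operation (one whose prerequisites are all placed) gives 6 distinct complete orderings.

6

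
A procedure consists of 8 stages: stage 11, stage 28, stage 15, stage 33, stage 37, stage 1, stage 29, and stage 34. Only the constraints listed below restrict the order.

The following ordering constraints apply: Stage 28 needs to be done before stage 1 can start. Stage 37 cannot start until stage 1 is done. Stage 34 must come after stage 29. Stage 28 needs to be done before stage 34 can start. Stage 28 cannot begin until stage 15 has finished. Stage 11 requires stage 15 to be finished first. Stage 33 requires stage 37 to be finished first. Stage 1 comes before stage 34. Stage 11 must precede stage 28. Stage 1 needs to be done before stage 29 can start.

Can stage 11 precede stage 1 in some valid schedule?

The constraints force stage 11 before stage 1, so yes — every valid ordering has stage 11 earlier.

Yes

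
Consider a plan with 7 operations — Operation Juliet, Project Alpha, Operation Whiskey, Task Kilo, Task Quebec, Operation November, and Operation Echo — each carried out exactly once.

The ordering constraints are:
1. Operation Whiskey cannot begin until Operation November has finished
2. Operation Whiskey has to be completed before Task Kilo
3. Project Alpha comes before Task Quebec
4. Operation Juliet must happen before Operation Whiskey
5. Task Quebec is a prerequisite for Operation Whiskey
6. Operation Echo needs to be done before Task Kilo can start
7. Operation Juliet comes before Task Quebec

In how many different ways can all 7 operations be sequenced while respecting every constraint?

4 operations have no prerequisites (Operation Juliet, Project Alpha, Operation November, Operation Echo), so any of them could come first.
Counting all ways to extend the partial order to a total order gives 48.

48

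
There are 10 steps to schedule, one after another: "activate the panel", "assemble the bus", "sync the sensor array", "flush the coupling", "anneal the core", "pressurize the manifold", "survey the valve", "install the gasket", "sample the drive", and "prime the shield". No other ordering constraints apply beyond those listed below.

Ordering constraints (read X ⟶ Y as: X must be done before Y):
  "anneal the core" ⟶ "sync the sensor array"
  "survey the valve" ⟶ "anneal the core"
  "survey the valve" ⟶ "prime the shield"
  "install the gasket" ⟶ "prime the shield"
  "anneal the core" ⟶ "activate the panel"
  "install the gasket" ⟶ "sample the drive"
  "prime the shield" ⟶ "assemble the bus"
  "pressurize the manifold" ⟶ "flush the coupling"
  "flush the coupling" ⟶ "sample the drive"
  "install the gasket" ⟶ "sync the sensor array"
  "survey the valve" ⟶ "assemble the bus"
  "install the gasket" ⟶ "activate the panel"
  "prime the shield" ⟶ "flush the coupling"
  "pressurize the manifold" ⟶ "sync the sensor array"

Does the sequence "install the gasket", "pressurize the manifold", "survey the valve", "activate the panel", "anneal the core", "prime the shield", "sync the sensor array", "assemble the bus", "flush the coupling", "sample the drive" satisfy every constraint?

No

The sequence places "activate the panel" ahead of "anneal the core".
But one of the constraints requires "anneal the core" before "activate the panel", so this ordering violates it.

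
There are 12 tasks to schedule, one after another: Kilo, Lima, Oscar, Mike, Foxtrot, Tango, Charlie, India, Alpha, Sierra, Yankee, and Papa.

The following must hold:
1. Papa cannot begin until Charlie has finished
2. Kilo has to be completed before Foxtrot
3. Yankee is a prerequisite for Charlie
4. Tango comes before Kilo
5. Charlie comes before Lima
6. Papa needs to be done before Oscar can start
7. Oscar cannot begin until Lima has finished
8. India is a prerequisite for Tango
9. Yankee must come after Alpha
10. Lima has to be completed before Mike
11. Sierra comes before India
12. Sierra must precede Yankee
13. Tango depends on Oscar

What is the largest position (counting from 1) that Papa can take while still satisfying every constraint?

8

Every task that must follow Papa has to come after it. Tracing all chains starting from Papa, those tasks are: Kilo, Oscar, Foxtrot, Tango — 4 in total.
With 4 mandatory successors out of 12 tasks total, the latest slot for Papa is 12−4 = 8, and it's reachable by doing all non-successors before Papa.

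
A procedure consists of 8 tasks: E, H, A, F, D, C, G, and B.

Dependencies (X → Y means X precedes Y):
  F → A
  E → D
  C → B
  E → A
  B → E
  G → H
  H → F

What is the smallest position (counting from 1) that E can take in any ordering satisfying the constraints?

Every task that must precede E has to come before it. Tracing all chains that end at E, those tasks are: C, B — 2 in total.
With 2 mandatory predecessors, the earliest E can sit is position 2+1 = 3, and placing just those 2 first achieves it.

3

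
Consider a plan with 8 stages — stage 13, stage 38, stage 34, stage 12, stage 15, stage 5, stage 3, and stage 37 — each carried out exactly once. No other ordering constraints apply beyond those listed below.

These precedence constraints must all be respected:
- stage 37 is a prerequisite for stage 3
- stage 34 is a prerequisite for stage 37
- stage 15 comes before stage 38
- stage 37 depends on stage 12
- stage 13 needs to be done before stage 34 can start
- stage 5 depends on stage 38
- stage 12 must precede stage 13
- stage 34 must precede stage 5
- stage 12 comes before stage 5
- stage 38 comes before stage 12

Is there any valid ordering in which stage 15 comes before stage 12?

Stage 15 is actually forced before stage 12 by the constraints, so certainly some valid ordering has stage 15 first.

Yes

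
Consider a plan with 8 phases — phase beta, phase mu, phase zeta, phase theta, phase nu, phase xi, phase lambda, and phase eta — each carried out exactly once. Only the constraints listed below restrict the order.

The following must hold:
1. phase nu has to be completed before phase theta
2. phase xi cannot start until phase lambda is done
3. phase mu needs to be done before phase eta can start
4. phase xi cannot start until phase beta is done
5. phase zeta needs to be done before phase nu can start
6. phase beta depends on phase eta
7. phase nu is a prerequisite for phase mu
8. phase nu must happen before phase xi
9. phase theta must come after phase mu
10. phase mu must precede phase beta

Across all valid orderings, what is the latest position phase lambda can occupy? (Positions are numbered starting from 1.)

7

Following the constraints forward from phase lambda, its only required successor is phase xi.
With 1 mandatory successor out of 8 phases total, the latest slot for phase lambda is 8−1 = 7, and it's reachable by doing all non-successors before phase lambda.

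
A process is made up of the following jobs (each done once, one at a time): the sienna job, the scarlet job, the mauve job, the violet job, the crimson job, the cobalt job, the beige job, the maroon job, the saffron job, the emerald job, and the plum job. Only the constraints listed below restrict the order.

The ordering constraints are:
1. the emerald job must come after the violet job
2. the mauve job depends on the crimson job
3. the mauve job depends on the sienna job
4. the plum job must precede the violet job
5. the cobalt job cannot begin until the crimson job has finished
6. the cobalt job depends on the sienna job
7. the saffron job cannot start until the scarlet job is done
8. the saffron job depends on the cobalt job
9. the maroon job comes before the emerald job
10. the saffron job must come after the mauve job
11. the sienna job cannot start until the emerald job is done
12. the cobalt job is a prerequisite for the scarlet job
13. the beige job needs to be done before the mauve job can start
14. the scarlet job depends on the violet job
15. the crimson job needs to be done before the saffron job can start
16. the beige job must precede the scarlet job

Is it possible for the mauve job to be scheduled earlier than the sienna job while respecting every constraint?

No

Following the sienna job → the mauve job, the sienna job must precede the mauve job in every valid ordering.
So no valid ordering can have the mauve job before the sienna job.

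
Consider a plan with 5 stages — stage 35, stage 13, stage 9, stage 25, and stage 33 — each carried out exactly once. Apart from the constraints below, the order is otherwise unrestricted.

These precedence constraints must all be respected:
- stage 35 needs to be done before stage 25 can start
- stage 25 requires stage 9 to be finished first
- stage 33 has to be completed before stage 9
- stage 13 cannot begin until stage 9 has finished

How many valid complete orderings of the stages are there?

7

2 stages have no prerequisites (stage 35, stage 33), so any of them could come first.
Counting all ways to extend the partial order to a total order gives 7.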